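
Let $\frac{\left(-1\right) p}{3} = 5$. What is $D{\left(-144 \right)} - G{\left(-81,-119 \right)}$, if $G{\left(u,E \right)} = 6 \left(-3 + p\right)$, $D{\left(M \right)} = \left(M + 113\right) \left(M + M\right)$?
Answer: $9036$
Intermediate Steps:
$p = -15$ ($p = \left(-3\right) 5 = -15$)
$D{\left(M \right)} = 2 M \left(113 + M\right)$ ($D{\left(M \right)} = \left(113 + M\right) 2 M = 2 M \left(113 + M\right)$)
$G{\left(u,E \right)} = -108$ ($G{\left(u,E \right)} = 6 \left(-3 - 15\right) = 6 \left(-18\right) = -108$)
$D{\left(-144 \right)} - G{\left(-81,-119 \right)} = 2 \left(-144\right) \left(113 - 144\right) - -108 = 2 \left(-144\right) \left(-31\right) + 108 = 8928 + 108 = 9036$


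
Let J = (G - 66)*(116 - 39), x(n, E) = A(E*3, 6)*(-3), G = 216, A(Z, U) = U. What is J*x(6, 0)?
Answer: -207900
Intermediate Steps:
x(n, E) = -18 (x(n, E) = 6*(-3) = -18)
J = 11550 (J = (216 - 66)*(116 - 39) = 150*77 = 11550)
J*x(6, 0) = 11550*(-18) = -207900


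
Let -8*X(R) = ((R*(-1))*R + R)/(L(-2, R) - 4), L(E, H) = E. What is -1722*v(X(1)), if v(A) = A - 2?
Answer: 3444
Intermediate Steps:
X(R) = -R²/48 + R/48 (X(R) = -((R*(-1))*R + R)/(8*(-2 - 4)) = -((-R)*R + R)/(8*(-6)) = -(-R² + R)*(-1)/(8*6) = -(R - R²)*(-1)/(8*6) = -(-R/6 + R²/6)/8 = -R²/48 + R/48)
v(A) = -2 + A
-1722*v(X(1)) = -1722*(-2 + (1/48)*1*(1 - 1*1)) = -1722*(-2 + (1/48)*1*(1 - 1)) = -1722*(-2 + (1/48)*1*0) = -1722*(-2 + 0) = -1722*(-2) = 3444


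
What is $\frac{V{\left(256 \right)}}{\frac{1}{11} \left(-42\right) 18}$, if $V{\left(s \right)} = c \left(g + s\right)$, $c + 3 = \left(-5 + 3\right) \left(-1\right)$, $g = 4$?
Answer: $\frac{715}{189} \approx 3.7831$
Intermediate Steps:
$c = -1$ ($c = -3 + \left(-5 + 3\right) \left(-1\right) = -3 - -2 = -3 + 2 = -1$)
$V{\left(s \right)} = -4 - s$ ($V{\left(s \right)} = - (4 + s) = -4 - s$)
$\frac{V{\left(256 \right)}}{\frac{1}{11} \left(-42\right) 18} = \frac{-4 - 256}{\frac{1}{11} \left(-42\right) 18} = - \frac{260}{\left(- \frac{42}{11}\right) 18} = - \frac{260}{- \frac{756}{11}} = \left(-260\right) \left(- \frac{11}{756}\right) = \frac{715}{189}$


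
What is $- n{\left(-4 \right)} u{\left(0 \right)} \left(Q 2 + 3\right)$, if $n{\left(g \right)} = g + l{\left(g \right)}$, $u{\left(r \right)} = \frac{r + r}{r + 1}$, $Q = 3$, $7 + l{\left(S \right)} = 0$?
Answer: $0$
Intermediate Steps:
$l{\left(S \right)} = -7$ ($l{\left(S \right)} = -7 + 0 = -7$)
$u{\left(r \right)} = \frac{2 r}{1 + r}$
$n{\left(g \right)} = -7 + g$ ($n{\left(g \right)} = g - 7 = -7 + g$)
$- n{\left(-4 \right)} u{\left(0 \right)} \left(Q 2 + 3\right) = - \left(-7 - 4\right) 2 \cdot 0 \frac{1}{1 + 0} \left(3 \cdot 2 + 3\right) = - - 11 \cdot 2 \cdot 0 \cdot 1^{-1} \left(6 + 3\right) = - - 11 \cdot 2 \cdot 0 \cdot 1 \cdot 9 = - \left(-11\right) 0 \cdot 9 = - 0 \cdot 9 = \left(-1\right) 0 = 0$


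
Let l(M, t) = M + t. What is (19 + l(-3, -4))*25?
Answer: 300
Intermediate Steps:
(19 + l(-3, -4))*25 = (19 + (-3 - 4))*25 = (19 - 7)*25 = 12*25 = 300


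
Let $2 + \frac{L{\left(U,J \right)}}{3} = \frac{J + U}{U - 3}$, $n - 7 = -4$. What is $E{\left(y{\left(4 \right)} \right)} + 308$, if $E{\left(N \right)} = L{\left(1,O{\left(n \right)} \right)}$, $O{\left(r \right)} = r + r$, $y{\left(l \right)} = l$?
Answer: $\frac{583}{2} \approx 291.5$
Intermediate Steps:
$n = 3$ ($n = 7 - 4 = 3$)
$O{\left(r \right)} = 2 r$
$L{\left(U,J \right)} = -6 + \frac{3 \left(J + U\right)}{-3 + U}$ ($L{\left(U,J \right)} = -6 + 3 \frac{J + U}{U - 3} = -6 + 3 \frac{J + U}{-3 + U} = -6 + \frac{3 \left(J + U\right)}{-3 + U}$)
$E{\left(N \right)} = - \frac{33}{2}$ ($E{\left(N \right)} = \frac{3 \left(6 + 2 \cdot 3 - 1\right)}{-3 + 1} = \frac{3 \left(6 + 6 - 1\right)}{-2} = 3 \left(- \frac{1}{2}\right) 11 = - \frac{33}{2}$)
$E{\left(y{\left(4 \right)} \right)} + 308 = - \frac{33}{2} + 308 = \frac{583}{2}$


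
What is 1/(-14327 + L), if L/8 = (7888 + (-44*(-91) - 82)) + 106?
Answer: 1/81001 ≈ 1.2346e-5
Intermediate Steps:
L = 95328 (L = 8*((7888 + (-44*(-91) - 82)) + 106) = 8*((7888 + (4004 - 82)) + 106) = 8*((7888 + 3922) + 106) = 8*(11810 + 106) = 8*11916 = 95328)
1/(-14327 + L) = 1/(-14327 + 95328) = 1/81001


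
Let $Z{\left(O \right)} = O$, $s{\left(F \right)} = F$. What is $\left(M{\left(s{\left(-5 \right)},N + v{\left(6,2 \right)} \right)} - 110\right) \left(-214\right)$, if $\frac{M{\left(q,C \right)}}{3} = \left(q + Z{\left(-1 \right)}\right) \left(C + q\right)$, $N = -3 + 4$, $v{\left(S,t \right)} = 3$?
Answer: $19688$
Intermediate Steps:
$N = 1$
$M{\left(q,C \right)} = 3 \left(-1 + q\right) \left(C + q\right)$ ($M{\left(q,C \right)} = 3 \left(q - 1\right) \left(C + q\right) = 3 \left(-1 + q\right) \left(C + q\right)$)
$\left(M{\left(s{\left(-5 \right)},N + v{\left(6,2 \right)} \right)} - 110\right) \left(-214\right) = \left(\left(- 3 \left(1 + 3\right) - -15 + 3 \left(-5\right)^{2} + 3 \left(1 + 3\right) \left(-5\right)\right) - 110\right) \left(-214\right) = \left(\left(\left(-3\right) 4 + 15 + 3 \cdot 25 + 3 \cdot 4 \left(-5\right)\right) - 110\right) \left(-214\right) = \left(\left(-12 + 15 + 75 - 60\right) - 110\right) \left(-214\right) = \left(18 - 110\right) \left(-214\right) = \left(-92\right) \left(-214\right) = 19688$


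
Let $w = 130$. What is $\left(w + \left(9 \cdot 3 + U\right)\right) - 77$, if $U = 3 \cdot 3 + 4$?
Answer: $93$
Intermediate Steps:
$U = 13$ ($U = 9 + 4 = 13$)
$\left(w + \left(9 \cdot 3 + U\right)\right) - 77 = \left(130 + \left(9 \cdot 3 + 13\right)\right) - 77 = \left(130 + \left(27 + 13\right)\right) - 77 = \left(130 + 40\right) - 77 = 170 - 77 = 93$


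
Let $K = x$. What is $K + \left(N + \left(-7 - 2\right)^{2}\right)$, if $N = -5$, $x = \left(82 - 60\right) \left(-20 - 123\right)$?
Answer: $-3070$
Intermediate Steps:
$x = -3146$ ($x = 22 \left(-143\right) = -3146$)
$K = -3146$
$K + \left(N + \left(-7 - 2\right)^{2}\right) = -3146 - \left(5 - \left(-7 - 2\right)^{2}\right) = -3146 - \left(5 - \left(-9\right)^{2}\right) = -3146 + \left(-5 + 81\right) = -3146 + 76 = -3070$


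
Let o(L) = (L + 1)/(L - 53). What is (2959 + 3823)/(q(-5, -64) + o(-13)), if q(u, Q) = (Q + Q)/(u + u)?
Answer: 186505/357 ≈ 522.42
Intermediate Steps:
q(u, Q) = Q/u (q(u, Q) = (2*Q)/((2*u)) = (2*Q)*(1/(2*u)) = Q/u)
o(L) = (1 + L)/(-53 + L)
(2959 + 3823)/(q(-5, -64) + o(-13)) = (2959 + 3823)/(-64/(-5) + (1 - 13)/(-53 - 13)) = 6782/(-64*(-⅕) - 12/(-66)) = 6782/(64/5 - 1/66*(-12)) = 6782/(64/5 + 2/11) = 6782/(714/55) = 6782*(55/714) = 186505/357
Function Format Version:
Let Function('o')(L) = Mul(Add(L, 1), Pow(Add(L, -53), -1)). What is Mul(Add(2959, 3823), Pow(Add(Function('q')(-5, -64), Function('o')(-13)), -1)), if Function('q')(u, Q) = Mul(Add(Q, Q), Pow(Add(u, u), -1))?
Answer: Rational(186505, 357) ≈ 522.42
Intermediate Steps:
Function('q')(u, Q) = Mul(Q, Pow(u, -1)) (Function('q')(u, Q) = Mul(Mul(2, Q), Pow(Mul(2, u), -1)) = Mul(Mul(2, Q), Mul(Rational(1, 2), Pow(u, -1))) = Mul(Q, Pow(u, -1)))
Function('o')(L) = Mul(Pow(Add(-53, L), -1), Add(1, L)) (Function('o')(L) = Mul(Add(1, L), Pow(Add(-53, L), -1)) = Mul(Pow(Add(-53, L), -1), Add(1, L)))
Mul(Add(2959, 3823), Pow(Add(Function('q')(-5, -64), Function('o')(-13)), -1)) = Mul(Add(2959, 3823), Pow(Add(Mul(-64, Pow(-5, -1)), Mul(Pow(Add(-53, -13), -1), Add(1, -13))), -1)) = Mul(6782, Pow(Add(Mul(-64, Rational(-1, 5)), Mul(Pow(-66, -1), -12)), -1)) = Mul(6782, Pow(Add(Rational(64, 5), Mul(Rational(-1, 66), -12)), -1)) = Mul(6782, Pow(Add(Rational(64, 5), Rational(2, 11)), -1)) = Mul(6782, Pow(Rational(714, 55), -1)) = Mul(6782, Rational(55, 714)) = Rational(186505, 357)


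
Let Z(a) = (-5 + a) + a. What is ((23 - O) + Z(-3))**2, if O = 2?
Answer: 100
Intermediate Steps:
Z(a) = -5 + 2*a
((23 - O) + Z(-3))**2 = ((23 - 1*2) + (-5 + 2*(-3)))**2 = ((23 - 2) + (-5 - 6))**2 = (21 - 11)**2 = 10**2 = 100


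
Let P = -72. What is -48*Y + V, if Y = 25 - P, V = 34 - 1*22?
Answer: -4644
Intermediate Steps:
V = 12 (V = 34 - 22 = 12)
Y = 97 (Y = 25 - 1*(-72) = 25 + 72 = 97)
-48*Y + V = -48*97 + 12 = -4656 + 12 = -4644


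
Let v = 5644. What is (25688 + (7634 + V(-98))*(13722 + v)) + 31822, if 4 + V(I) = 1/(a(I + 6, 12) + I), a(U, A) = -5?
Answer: 15225449904/103 ≈ 1.4782e+8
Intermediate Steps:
V(I) = -4 + 1/(-5 + I)
(25688 + (7634 + V(-98))*(13722 + v)) + 31822 = (25688 + (7634 + (21 - 4*(-98))/(-5 - 98))*(13722 + 5644)) + 31822 = (25688 + (7634 + (21 + 392)/(-103))*19366) + 31822 = (25688 + (7634 - 1/103*413)*19366) + 31822 = (25688 + (7634 - 413/103)*19366) + 31822 = (25688 + (785889/103)*19366) + 31822 = (25688 + 15219526374/103) + 31822 = 15222172238/103 + 31822 = 15225449904/103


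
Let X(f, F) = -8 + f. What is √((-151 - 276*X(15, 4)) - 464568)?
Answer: I*√466651 ≈ 683.12*I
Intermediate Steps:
√((-151 - 276*X(15, 4)) - 464568) = √((-151 - 276*(-8 + 15)) - 464568) = √((-151 - 276*7) - 464568) = √((-151 - 1932) - 464568) = √(-2083 - 464568) = √(-466651) = I*√466651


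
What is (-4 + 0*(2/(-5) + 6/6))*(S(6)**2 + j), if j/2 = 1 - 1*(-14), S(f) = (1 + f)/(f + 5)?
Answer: -14716/121 ≈ -121.62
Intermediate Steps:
S(f) = (1 + f)/(5 + f)
j = 30 (j = 2*(1 - 1*(-14)) = 2*(1 + 14) = 2*15 = 30)
(-4 + 0*(2/(-5) + 6/6))*(S(6)**2 + j) = (-4 + 0*(2/(-5) + 6/6))*(((1 + 6)/(5 + 6))**2 + 30) = (-4 + 0*(2*(-1/5) + 6*(1/6)))*((7/11)**2 + 30) = (-4 + 0*(-2/5 + 1))*(((1/11)*7)**2 + 30) = (-4 + 0*(3/5))*((7/11)**2 + 30) = (-4 + 0)*(49/121 + 30) = -4*3679/121 = -14716/121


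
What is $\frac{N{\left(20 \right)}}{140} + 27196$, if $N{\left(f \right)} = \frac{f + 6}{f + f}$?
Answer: $\frac{76148813}{2800} \approx 27196.0$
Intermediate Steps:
$N{\left(f \right)} = \frac{6 + f}{2 f}$
$\frac{N{\left(20 \right)}}{140} + 27196 = \frac{\frac{1}{2} \cdot \frac{1}{20} \left(6 + 20\right)}{140} + 27196 = \frac{\frac{1}{2} \cdot \frac{1}{20} \cdot 26}{140} + 27196 = \frac{1}{140} \cdot \frac{13}{20} + 27196 = \frac{13}{2800} + 27196 = \frac{76148813}{2800}$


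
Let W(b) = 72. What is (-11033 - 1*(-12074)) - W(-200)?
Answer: 969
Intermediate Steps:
(-11033 - 1*(-12074)) - W(-200) = (-11033 - 1*(-12074)) - 1*72 = (-11033 + 12074) - 72 = 1041 - 72 = 969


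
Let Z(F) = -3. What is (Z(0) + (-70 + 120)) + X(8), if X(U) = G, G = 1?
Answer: 48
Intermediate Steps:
X(U) = 1
(Z(0) + (-70 + 120)) + X(8) = (-3 + (-70 + 120)) + 1 = (-3 + 50) + 1 = 47 + 1 = 48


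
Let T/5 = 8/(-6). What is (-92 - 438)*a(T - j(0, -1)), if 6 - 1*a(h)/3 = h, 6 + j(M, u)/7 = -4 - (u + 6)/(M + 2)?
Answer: 118985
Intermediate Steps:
T = -20/3 (T = 5*(8/(-6)) = 5*(8*(-⅙)) = 5*(-4/3) = -20/3 ≈ -6.6667)
j(M, u) = -70 - 7*(6 + u)/(2 + M) (j(M, u) = -42 + 7*(-4 - (u + 6)/(M + 2)) = -42 + 7*(-4 - (6 + u)/(2 + M)) = -42 + (-28 - 7*(6 + u)/(2 + M)) = -70 - 7*(6 + u)/(2 + M))
a(h) = 18 - 3*h
(-92 - 438)*a(T - j(0, -1)) = (-92 - 438)*(18 - 3*(-20/3 - 7*(-26 - 1*(-1) - 10*0)/(2 + 0))) = -530*(18 - 3*(-20/3 - 7*(-26 + 1 + 0)/2)) = -530*(18 - 3*(-20/3 - 7*(-25)/2)) = -530*(18 - 3*(-20/3 - 1*(-175/2))) = -530*(18 - 3*(-20/3 + 175/2)) = -530*(18 - 3*485/6) = -530*(18 - 485/2) = -530*(-449/2) = 118985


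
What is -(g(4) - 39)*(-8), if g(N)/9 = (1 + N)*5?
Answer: 1488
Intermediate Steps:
g(N) = 45 + 45*N (g(N) = 9*((1 + N)*5) = 9*(5 + 5*N) = 45 + 45*N)
-(g(4) - 39)*(-8) = -((45 + 45*4) - 39)*(-8) = -((45 + 180) - 39)*(-8) = -(225 - 39)*(-8) = -186*(-8) = -1*(-1488) = 1488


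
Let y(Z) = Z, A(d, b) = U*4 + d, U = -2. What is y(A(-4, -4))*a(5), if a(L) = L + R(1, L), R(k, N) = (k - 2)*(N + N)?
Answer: 60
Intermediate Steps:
A(d, b) = -8 + d (A(d, b) = -2*4 + d = -8 + d)
R(k, N) = 2*N*(-2 + k) (R(k, N) = (-2 + k)*(2*N) = 2*N*(-2 + k))
a(L) = -L (a(L) = L + 2*L*(-2 + 1) = L + 2*L*(-1) = L - 2*L = -L)
y(A(-4, -4))*a(5) = (-8 - 4)*(-1*5) = -12*(-5) = 60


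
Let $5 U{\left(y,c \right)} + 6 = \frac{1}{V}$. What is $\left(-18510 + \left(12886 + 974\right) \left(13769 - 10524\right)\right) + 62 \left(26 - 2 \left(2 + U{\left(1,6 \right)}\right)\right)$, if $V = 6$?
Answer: $\frac{134876096}{3} \approx 4.4959 \cdot 10^{7}$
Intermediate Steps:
$U{\left(y,c \right)} = - \frac{7}{6}$ ($U{\left(y,c \right)} = - \frac{6}{5} + \frac{1}{5 \cdot 6} = - \frac{6}{5} + \frac{1}{5} \cdot \frac{1}{6} = - \frac{6}{5} + \frac{1}{30} = - \frac{7}{6}$)
$\left(-18510 + \left(12886 + 974\right) \left(13769 - 10524\right)\right) + 62 \left(26 - 2 \left(2 + U{\left(1,6 \right)}\right)\right) = \left(-18510 + \left(12886 + 974\right) \left(13769 - 10524\right)\right) + 62 \left(26 - 2 \left(2 - \frac{7}{6}\right)\right) = \left(-18510 + 13860 \cdot 3245\right) + 62 \left(26 - \frac{5}{3}\right) = \left(-18510 + 44975700\right) + 62 \left(26 - \frac{5}{3}\right) = 44957190 + 62 \cdot \frac{73}{3} = 44957190 + \frac{4526}{3} = \frac{134876096}{3}$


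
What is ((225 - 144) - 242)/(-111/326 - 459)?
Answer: 52486/149745 ≈ 0.35050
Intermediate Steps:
((225 - 144) - 242)/(-111/326 - 459) = (81 - 242)/(-111*1/326 - 459) = -161/(-111/326 - 459) = -161/(-149745/326) = -161*(-326/149745) = 52486/149745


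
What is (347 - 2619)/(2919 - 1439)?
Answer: -284/185 ≈ -1.5351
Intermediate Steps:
(347 - 2619)/(2919 - 1439) = -2272/1480 = -2272*1/1480 = -284/185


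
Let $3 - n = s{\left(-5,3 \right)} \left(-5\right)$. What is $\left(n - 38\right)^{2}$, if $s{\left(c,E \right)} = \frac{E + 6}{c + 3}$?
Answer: $\frac{13225}{4} \approx 3306.3$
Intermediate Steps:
$s{\left(c,E \right)} = \frac{6 + E}{3 + c}$
$n = - \frac{39}{2}$ ($n = 3 - \frac{6 + 3}{3 - 5} \left(-5\right) = 3 - \frac{1}{-2} \cdot 9 \left(-5\right) = 3 - \left(- \frac{1}{2}\right) 9 \left(-5\right) = 3 - \left(- \frac{9}{2}\right) \left(-5\right) = 3 - \frac{45}{2} = - \frac{39}{2} \approx -19.5$)
$\left(n - 38\right)^{2} = \left(- \frac{39}{2} - 38\right)^{2} = \left(- \frac{115}{2}\right)^{2} = \frac{13225}{4}$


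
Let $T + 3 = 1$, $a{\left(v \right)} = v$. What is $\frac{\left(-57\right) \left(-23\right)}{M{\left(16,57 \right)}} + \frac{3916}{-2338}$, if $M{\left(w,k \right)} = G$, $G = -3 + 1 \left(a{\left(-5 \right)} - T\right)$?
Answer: $- \frac{514769}{2338} \approx -220.17$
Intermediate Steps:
$T = -2$ ($T = -3 + 1 = -2$)
$G = -6$ ($G = -3 + 1 \left(-5 - -2\right) = -3 + 1 \left(-5 + 2\right) = -3 + 1 \left(-3\right) = -3 - 3 = -6$)
$M{\left(w,k \right)} = -6$
$\frac{\left(-57\right) \left(-23\right)}{M{\left(16,57 \right)}} + \frac{3916}{-2338} = \frac{\left(-57\right) \left(-23\right)}{-6} + \frac{3916}{-2338} = 1311 \left(- \frac{1}{6}\right) + 3916 \left(- \frac{1}{2338}\right) = - \frac{437}{2} - \frac{1958}{1169} = - \frac{514769}{2338}$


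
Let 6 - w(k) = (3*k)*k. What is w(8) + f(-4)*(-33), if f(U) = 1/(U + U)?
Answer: -1455/8 ≈ -181.88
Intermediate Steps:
f(U) = 1/(2*U)
w(k) = 6 - 3*k² (w(k) = 6 - 3*k*k = 6 - 3*k²)
w(8) + f(-4)*(-33) = (6 - 3*8²) + ((½)/(-4))*(-33) = (6 - 3*64) + ((½)*(-¼))*(-33) = (6 - 192) - ⅛*(-33) = -186 + 33/8 = -1455/8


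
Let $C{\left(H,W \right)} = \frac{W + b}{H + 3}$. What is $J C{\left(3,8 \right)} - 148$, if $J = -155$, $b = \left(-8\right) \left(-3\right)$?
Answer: $- \frac{2924}{3} \approx -974.67$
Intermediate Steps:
$b = 24$
$C{\left(H,W \right)} = \frac{24 + W}{3 + H}$ ($C{\left(H,W \right)} = \frac{W + 24}{H + 3} = \frac{24 + W}{3 + H}$)
$J C{\left(3,8 \right)} - 148 = - 155 \frac{24 + 8}{3 + 3} - 148 = - 155 \cdot \frac{1}{6} \cdot 32 - 148 = \left(-155\right) \frac{16}{3} - 148 = - \frac{2480}{3} - 148 = - \frac{2924}{3}$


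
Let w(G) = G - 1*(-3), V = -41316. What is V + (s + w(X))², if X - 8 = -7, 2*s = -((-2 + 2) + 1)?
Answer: -165215/4 ≈ -41304.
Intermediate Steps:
s = -½ (s = (-((-2 + 2) + 1))/2 = (-(0 + 1))/2 = (-1*1)/2 = (½)*(-1) = -½ ≈ -0.50000)
X = 1 (X = 8 - 7 = 1)
w(G) = 3 + G (w(G) = G + 3 = 3 + G)
V + (s + w(X))² = -41316 + (-½ + (3 + 1))² = -41316 + (-½ + 4)² = -41316 + (7/2)² = -41316 + 49/4 = -165215/4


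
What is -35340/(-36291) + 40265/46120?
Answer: 206075861/111582728 ≈ 1.8468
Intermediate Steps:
-35340/(-36291) + 40265/46120 = -35340*(-1/36291) + 40265*(1/46120) = 11780/12097 + 8053/9224 = 206075861/111582728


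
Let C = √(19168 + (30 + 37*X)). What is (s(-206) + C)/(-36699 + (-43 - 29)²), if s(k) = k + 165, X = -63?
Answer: 41/31515 - √16867/31515 ≈ -0.0028200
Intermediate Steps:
s(k) = 165 + k
C = √16867 (C = √(19168 + (30 + 37*(-63))) = √(19168 + (30 - 2331)) = √(19168 - 2301) = √16867 ≈ 129.87)
(s(-206) + C)/(-36699 + (-43 - 29)²) = ((165 - 206) + √16867)/(-36699 + (-43 - 29)²) = (-41 + √16867)/(-36699 + (-72)²) = (-41 + √16867)/(-36699 + 5184) = (-41 + √16867)/(-31515) = (-41 + √16867)*(-1/31515) = 41/31515 - √16867/31515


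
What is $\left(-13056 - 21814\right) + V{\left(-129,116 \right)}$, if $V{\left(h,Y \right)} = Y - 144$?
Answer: $-34898$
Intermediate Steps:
$V{\left(h,Y \right)} = -144 + Y$
$\left(-13056 - 21814\right) + V{\left(-129,116 \right)} = \left(-13056 - 21814\right) + \left(-144 + 116\right) = -34870 - 28 = -34898$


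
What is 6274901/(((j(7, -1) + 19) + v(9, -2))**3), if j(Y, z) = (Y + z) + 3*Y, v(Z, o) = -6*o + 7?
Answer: 6274901/274625 ≈ 22.849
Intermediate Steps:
v(Z, o) = 7 - 6*o
j(Y, z) = z + 4*Y
6274901/(((j(7, -1) + 19) + v(9, -2))**3) = 6274901/((((-1 + 4*7) + 19) + (7 - 6*(-2)))**3) = 6274901/((((-1 + 28) + 19) + (7 + 12))**3) = 6274901/(((27 + 19) + 19)**3) = 6274901/((46 + 19)**3) = 6274901/(65**3) = 6274901/274625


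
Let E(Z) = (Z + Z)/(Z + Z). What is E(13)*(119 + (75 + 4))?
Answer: 198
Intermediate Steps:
E(Z) = 1 (E(Z) = (2*Z)/((2*Z)) = (2*Z)*(1/(2*Z)) = 1)
E(13)*(119 + (75 + 4)) = 1*(119 + (75 + 4)) = 1*(119 + 79) = 1*198 = 198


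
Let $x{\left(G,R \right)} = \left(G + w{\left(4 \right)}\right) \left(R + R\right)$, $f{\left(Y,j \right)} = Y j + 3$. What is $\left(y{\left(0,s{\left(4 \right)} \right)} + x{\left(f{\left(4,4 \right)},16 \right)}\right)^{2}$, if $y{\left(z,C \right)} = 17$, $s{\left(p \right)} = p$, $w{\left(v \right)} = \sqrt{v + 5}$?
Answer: $519841$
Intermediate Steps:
$w{\left(v \right)} = \sqrt{5 + v}$
$f{\left(Y,j \right)} = 3 + Y j$
$x{\left(G,R \right)} = 2 R \left(3 + G\right)$ ($x{\left(G,R \right)} = \left(G + \sqrt{5 + 4}\right) \left(R + R\right) = \left(G + \sqrt{9}\right) 2 R = \left(G + 3\right) 2 R = \left(3 + G\right) 2 R = 2 R \left(3 + G\right)$)
$\left(y{\left(0,s{\left(4 \right)} \right)} + x{\left(f{\left(4,4 \right)},16 \right)}\right)^{2} = \left(17 + 2 \cdot 16 \left(3 + \left(3 + 4 \cdot 4\right)\right)\right)^{2} = \left(17 + 2 \cdot 16 \left(3 + \left(3 + 16\right)\right)\right)^{2} = \left(17 + 2 \cdot 16 \left(3 + 19\right)\right)^{2} = \left(17 + 2 \cdot 16 \cdot 22\right)^{2} = \left(17 + 704\right)^{2} = 721^{2} = 519841$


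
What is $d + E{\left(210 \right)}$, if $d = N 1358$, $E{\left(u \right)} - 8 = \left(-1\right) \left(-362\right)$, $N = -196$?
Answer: $-265798$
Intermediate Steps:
$E{\left(u \right)} = 370$ ($E{\left(u \right)} = 8 - -362 = 8 + 362 = 370$)
$d = -266168$ ($d = \left(-196\right) 1358 = -266168$)
$d + E{\left(210 \right)} = -266168 + 370 = -265798$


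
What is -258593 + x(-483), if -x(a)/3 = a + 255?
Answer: -257909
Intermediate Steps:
x(a) = -765 - 3*a (x(a) = -3*(a + 255) = -3*(255 + a) = -765 - 3*a)
-258593 + x(-483) = -258593 + (-765 - 3*(-483)) = -258593 + (-765 + 1449) = -258593 + 684 = -257909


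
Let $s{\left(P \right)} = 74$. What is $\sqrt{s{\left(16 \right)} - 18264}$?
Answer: $i \sqrt{18190} \approx 134.87 i$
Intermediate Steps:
$\sqrt{s{\left(16 \right)} - 18264} = \sqrt{74 - 18264} = \sqrt{-18190} = i \sqrt{18190}$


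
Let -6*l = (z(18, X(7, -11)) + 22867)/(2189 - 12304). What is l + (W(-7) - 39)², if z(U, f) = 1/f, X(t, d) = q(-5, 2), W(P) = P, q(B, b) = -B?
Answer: 107035756/50575 ≈ 2116.4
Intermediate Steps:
X(t, d) = 5 (X(t, d) = -1*(-5) = 5)
l = 19056/50575 (l = -(1/5 + 22867)/(6*(2189 - 12304)) = -(⅕ + 22867)/(6*(-10115)) = -19056*(-1)/(5*10115) = -⅙*(-114336/50575) = 19056/50575 ≈ 0.37679)
l + (W(-7) - 39)² = 19056/50575 + (-7 - 39)² = 19056/50575 + (-46)² = 19056/50575 + 2116 = 107035756/50575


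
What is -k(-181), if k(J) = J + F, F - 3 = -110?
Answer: 288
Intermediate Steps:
F = -107 (F = 3 - 110 = -107)
k(J) = -107 + J (k(J) = J - 107 = -107 + J)
-k(-181) = -(-107 - 181) = -1*(-288) = 288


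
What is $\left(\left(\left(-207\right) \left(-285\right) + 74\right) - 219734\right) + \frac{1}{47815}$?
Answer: $- \frac{7682196974}{47815} \approx -1.6067 \cdot 10^{5}$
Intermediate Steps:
$\left(\left(\left(-207\right) \left(-285\right) + 74\right) - 219734\right) + \frac{1}{47815} = \left(\left(58995 + 74\right) - 219734\right) + \frac{1}{47815} = \left(59069 - 219734\right) + \frac{1}{47815} = -160665 + \frac{1}{47815} = - \frac{7682196974}{47815}$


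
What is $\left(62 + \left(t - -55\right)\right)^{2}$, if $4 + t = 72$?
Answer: $34225$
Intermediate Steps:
$t = 68$ ($t = -4 + 72 = 68$)
$\left(62 + \left(t - -55\right)\right)^{2} = \left(62 + \left(68 - -55\right)\right)^{2} = \left(62 + \left(68 + 55\right)\right)^{2} = \left(62 + 123\right)^{2} = 185^{2} = 34225$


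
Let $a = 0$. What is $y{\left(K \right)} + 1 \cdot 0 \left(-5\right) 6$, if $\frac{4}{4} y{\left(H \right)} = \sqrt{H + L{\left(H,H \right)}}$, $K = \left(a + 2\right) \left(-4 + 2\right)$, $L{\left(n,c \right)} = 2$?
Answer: $i \sqrt{2} \approx 1.4142 i$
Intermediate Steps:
$K = -4$ ($K = \left(0 + 2\right) \left(-4 + 2\right) = 2 \left(-2\right) = -4$)
$y{\left(H \right)} = \sqrt{2 + H}$ ($y{\left(H \right)} = \sqrt{H + 2} = \sqrt{2 + H}$)
$y{\left(K \right)} + 1 \cdot 0 \left(-5\right) 6 = \sqrt{2 - 4} + 1 \cdot 0 \left(-5\right) 6 = \sqrt{-2} + 0 \left(-5\right) 6 = i \sqrt{2} + 0 \cdot 6 = i \sqrt{2} + 0 = i \sqrt{2}$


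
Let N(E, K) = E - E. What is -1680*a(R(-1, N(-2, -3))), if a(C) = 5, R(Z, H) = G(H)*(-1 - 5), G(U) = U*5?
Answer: -8400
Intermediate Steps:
G(U) = 5*U
N(E, K) = 0
R(Z, H) = -30*H (R(Z, H) = (5*H)*(-1 - 5) = (5*H)*(-6) = -30*H)
-1680*a(R(-1, N(-2, -3))) = -1680*5 = -8400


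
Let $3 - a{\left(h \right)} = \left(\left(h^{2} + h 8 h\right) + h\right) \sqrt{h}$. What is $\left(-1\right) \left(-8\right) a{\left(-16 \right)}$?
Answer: $24 - 73216 i \approx 24.0 - 73216.0 i$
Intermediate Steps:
$a{\left(h \right)} = 3 - \sqrt{h} \left(h + 9 h^{2}\right)$ ($a{\left(h \right)} = 3 - \left(\left(h^{2} + h 8 h\right) + h\right) \sqrt{h} = 3 - \left(\left(h^{2} + 8 h h\right) + h\right) \sqrt{h} = 3 - \left(\left(h^{2} + 8 h^{2}\right) + h\right) \sqrt{h} = 3 - \left(9 h^{2} + h\right) \sqrt{h} = 3 - \left(h + 9 h^{2}\right) \sqrt{h} = 3 - \sqrt{h} \left(h + 9 h^{2}\right)$)
$\left(-1\right) \left(-8\right) a{\left(-16 \right)} = \left(-1\right) \left(-8\right) \left(3 - \left(-16\right)^{\frac{3}{2}} - 9 \left(-16\right)^{\frac{5}{2}}\right) = 8 \left(3 - - 64 i - 9 \cdot 1024 i\right) = 8 \left(3 + 64 i - 9216 i\right) = 8 \left(3 - 9152 i\right) = 24 - 73216 i$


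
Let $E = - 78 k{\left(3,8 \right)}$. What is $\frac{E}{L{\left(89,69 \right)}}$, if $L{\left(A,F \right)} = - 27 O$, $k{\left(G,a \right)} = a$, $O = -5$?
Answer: $- \frac{208}{45} \approx -4.6222$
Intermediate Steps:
$L{\left(A,F \right)} = 135$ ($L{\left(A,F \right)} = \left(-27\right) \left(-5\right) = 135$)
$E = -624$ ($E = \left(-78\right) 8 = -624$)
$\frac{E}{L{\left(89,69 \right)}} = - \frac{624}{135} = \left(-624\right) \frac{1}{135} = - \frac{208}{45}$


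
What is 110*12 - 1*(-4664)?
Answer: 5984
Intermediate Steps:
110*12 - 1*(-4664) = 1320 + 4664 = 5984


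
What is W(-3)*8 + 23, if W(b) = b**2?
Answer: 95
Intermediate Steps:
W(-3)*8 + 23 = (-3)**2*8 + 23 = 9*8 + 23 = 72 + 23 = 95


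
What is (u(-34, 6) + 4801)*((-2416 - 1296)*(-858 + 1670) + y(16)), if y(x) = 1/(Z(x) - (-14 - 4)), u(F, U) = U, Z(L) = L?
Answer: -492625662265/34 ≈ -1.4489e+10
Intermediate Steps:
y(x) = 1/(18 + x) (y(x) = 1/(x - (-14 - 4)) = 1/(x - 1*(-18)) = 1/(x + 18) = 1/(18 + x))
(u(-34, 6) + 4801)*((-2416 - 1296)*(-858 + 1670) + y(16)) = (6 + 4801)*((-2416 - 1296)*(-858 + 1670) + 1/(18 + 16)) = 4807*(-3712*812 + 1/34) = 4807*(-3014144 + 1/34) = 4807*(-102480895/34) = -492625662265/34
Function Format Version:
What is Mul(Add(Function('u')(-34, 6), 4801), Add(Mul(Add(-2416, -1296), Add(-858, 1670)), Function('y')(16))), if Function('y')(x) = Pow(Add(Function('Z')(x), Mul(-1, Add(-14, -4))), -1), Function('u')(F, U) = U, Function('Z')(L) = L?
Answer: Rational(-492625662265, 34) ≈ -1.4489e+10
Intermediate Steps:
Function('y')(x) = Pow(Add(18, x), -1) (Function('y')(x) = Pow(Add(x, Mul(-1, Add(-14, -4))), -1) = Pow(Add(x, Mul(-1, -18)), -1) = Pow(Add(x, 18), -1) = Pow(Add(18, x), -1))
Mul(Add(Function('u')(-34, 6), 4801), Add(Mul(Add(-2416, -1296), Add(-858, 1670)), Function('y')(16))) = Mul(Add(6, 4801), Add(Mul(Add(-2416, -1296), Add(-858, 1670)), Pow(Add(18, 16), -1))) = Mul(4807, Add(Mul(-3712, 812), Pow(34, -1))) = Mul(4807, Add(-3014144, Rational(1, 34))) = Mul(4807, Rational(-102480895, 34)) = Rational(-492625662265, 34)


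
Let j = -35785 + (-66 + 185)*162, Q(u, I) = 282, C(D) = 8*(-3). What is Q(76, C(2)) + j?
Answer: -16225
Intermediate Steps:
C(D) = -24
j = -16507 (j = -35785 + 119*162 = -35785 + 19278 = -16507)
Q(76, C(2)) + j = 282 - 16507 = -16225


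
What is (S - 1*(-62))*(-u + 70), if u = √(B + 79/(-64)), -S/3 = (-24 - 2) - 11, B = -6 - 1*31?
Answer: 12110 - 173*I*√2447/8 ≈ 12110.0 - 1069.7*I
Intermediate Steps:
B = -37 (B = -6 - 31 = -37)
S = 111 (S = -3*((-24 - 2) - 11) = -3*(-26 - 11) = -3*(-37) = 111)
u = I*√2447/8 (u = √(-37 + 79/(-64)) = √(-37 + 79*(-1/64)) = √(-37 - 79/64) = √(-2447/64) = I*√2447/8 ≈ 6.1834*I)
(S - 1*(-62))*(-u + 70) = (111 - 1*(-62))*(-I*√2447/8 + 70) = (111 + 62)*(-I*√2447/8 + 70) = 173*(70 - I*√2447/8) = 12110 - 173*I*√2447/8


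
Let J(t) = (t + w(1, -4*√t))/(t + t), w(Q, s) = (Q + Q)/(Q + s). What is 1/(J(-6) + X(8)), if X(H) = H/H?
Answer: 327/490 + 3*I*√6/980 ≈ 0.66735 + 0.0074984*I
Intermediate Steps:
w(Q, s) = 2*Q/(Q + s) (w(Q, s) = (2*Q)/(Q + s) = 2*Q/(Q + s))
J(t) = (t + 2/(1 - 4*√t))/(2*t) (J(t) = (t + 2*1/(1 - 4*√t))/(t + t) = (t + 2/(1 - 4*√t))/((2*t)) = (t + 2/(1 - 4*√t))*(1/(2*t)) = (t + 2/(1 - 4*√t))/(2*t))
X(H) = 1
1/(J(-6) + X(8)) = 1/((2 - 6 - (-24)*I*√6)/(2*(-6 - (-24)*I*√6)) + 1) = 1/((2 - 6 + 24*I*√6)/(2*(-6 + 24*I*√6)) + 1) = 1/((-4 + 24*I*√6)/(2*(-6 + 24*I*√6)) + 1) = 1/(1 + (-4 + 24*I*√6)/(2*(-6 + 24*I*√6)))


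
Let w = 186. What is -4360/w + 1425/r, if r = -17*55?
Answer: -434165/17391 ≈ -24.965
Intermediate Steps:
r = -935
-4360/w + 1425/r = -4360/186 + 1425/(-935) = -4360*1/186 + 1425*(-1/935) = -2180/93 - 285/187 = -434165/17391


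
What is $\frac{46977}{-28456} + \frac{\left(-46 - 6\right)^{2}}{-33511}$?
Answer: $- \frac{1651191271}{953589016} \approx -1.7316$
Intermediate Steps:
$\frac{46977}{-28456} + \frac{\left(-46 - 6\right)^{2}}{-33511} = 46977 \left(- \frac{1}{28456}\right) + \left(-52\right)^{2} \left(- \frac{1}{33511}\right) = - \frac{46977}{28456} + 2704 \left(- \frac{1}{33511}\right) = - \frac{46977}{28456} - \frac{2704}{33511} = - \frac{1651191271}{953589016}$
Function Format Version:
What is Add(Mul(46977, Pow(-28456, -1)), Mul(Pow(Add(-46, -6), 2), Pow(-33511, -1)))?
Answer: Rational(-1651191271, 953589016) ≈ -1.7316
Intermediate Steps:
Add(Mul(46977, Pow(-28456, -1)), Mul(Pow(Add(-46, -6), 2), Pow(-33511, -1))) = Add(Mul(46977, Rational(-1, 28456)), Mul(Pow(-52, 2), Rational(-1, 33511))) = Add(Rational(-46977, 28456), Mul(2704, Rational(-1, 33511))) = Add(Rational(-46977, 28456), Rational(-2704, 33511)) = Rational(-1651191271, 953589016)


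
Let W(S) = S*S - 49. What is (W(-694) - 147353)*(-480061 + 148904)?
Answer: -110683928738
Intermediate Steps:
W(S) = -49 + S**2 (W(S) = S**2 - 49 = -49 + S**2)
(W(-694) - 147353)*(-480061 + 148904) = ((-49 + (-694)**2) - 147353)*(-480061 + 148904) = ((-49 + 481636) - 147353)*(-331157) = (481587 - 147353)*(-331157) = 334234*(-331157) = -110683928738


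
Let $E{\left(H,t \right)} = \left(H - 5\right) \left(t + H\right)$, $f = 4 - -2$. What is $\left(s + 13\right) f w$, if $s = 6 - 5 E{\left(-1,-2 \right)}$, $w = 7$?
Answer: $-2982$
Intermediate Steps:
$f = 6$ ($f = 4 + 2 = 6$)
$E{\left(H,t \right)} = \left(-5 + H\right) \left(H + t\right)$
$s = -84$ ($s = 6 - 5 \left(\left(-1\right)^{2} - -5 - -10 - -2\right) = 6 - 5 \left(1 + 5 + 10 + 2\right) = 6 - 90 = -84$)
$\left(s + 13\right) f w = \left(-84 + 13\right) 6 \cdot 7 = \left(-71\right) 42 = -2982$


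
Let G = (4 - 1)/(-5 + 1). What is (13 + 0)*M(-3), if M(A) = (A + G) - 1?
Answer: -247/4 ≈ -61.750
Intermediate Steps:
G = -3/4 (G = 3/(-4) = 3*(-1/4) = -3/4 ≈ -0.75000)
M(A) = -7/4 + A (M(A) = (A - 3/4) - 1 = (-3/4 + A) - 1 = -7/4 + A)
(13 + 0)*M(-3) = (13 + 0)*(-7/4 - 3) = 13*(-19/4) = -247/4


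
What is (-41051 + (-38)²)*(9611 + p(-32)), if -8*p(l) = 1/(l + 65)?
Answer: -100494959921/264 ≈ -3.8066e+8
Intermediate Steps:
p(l) = -1/(8*(65 + l)) (p(l) = -1/(8*(l + 65)) = -1/(8*(65 + l)))
(-41051 + (-38)²)*(9611 + p(-32)) = (-41051 + (-38)²)*(9611 - 1/(520 + 8*(-32))) = (-41051 + 1444)*(9611 - 1/(520 - 256)) = -39607*(9611 - 1/264) = -39607*2537303/264 = -100494959921/264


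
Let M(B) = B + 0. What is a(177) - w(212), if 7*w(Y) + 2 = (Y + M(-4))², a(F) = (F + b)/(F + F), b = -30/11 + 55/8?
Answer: -1347586237/218064 ≈ -6179.8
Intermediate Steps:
M(B) = B
b = 365/88 (b = -30*1/11 + 55*(⅛) = -30/11 + 55/8 = 365/88 ≈ 4.1477)
a(F) = (365/88 + F)/(2*F) (a(F) = (F + 365/88)/(F + F) = (365/88 + F)/((2*F)) = (365/88 + F)*(1/(2*F)) = (365/88 + F)/(2*F))
w(Y) = -2/7 + (-4 + Y)²/7 (w(Y) = -2/7 + (Y - 4)²/7 = -2/7 + (-4 + Y)²/7)
a(177) - w(212) = (1/176)*(365 + 88*177)/177 - (-2/7 + (-4 + 212)²/7) = (1/176)*(1/177)*(365 + 15576) - (-2/7 + (⅐)*208²) = (1/176)*(1/177)*15941 - (-2/7 + (⅐)*43264) = 15941/31152 - (-2/7 + 43264/7) = 15941/31152 - 1*43262/7 = 15941/31152 - 43262/7 = -1347586237/218064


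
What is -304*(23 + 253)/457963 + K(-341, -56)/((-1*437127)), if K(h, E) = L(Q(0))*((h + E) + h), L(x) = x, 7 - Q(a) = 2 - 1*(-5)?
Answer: -83904/457963 ≈ -0.18321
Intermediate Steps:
Q(a) = 0 (Q(a) = 7 - (2 - 1*(-5)) = 7 - (2 + 5) = 7 - 1*7 = 7 - 7 = 0)
K(h, E) = 0 (K(h, E) = 0*((h + E) + h) = 0*((E + h) + h) = 0*(E + 2*h) = 0)
-304*(23 + 253)/457963 + K(-341, -56)/((-1*437127)) = -304*(23 + 253)/457963 + 0/((-1*437127)) = -304*276*(1/457963) + 0/(-437127) = -83904*1/457963 + 0*(-1/437127) = -83904/457963 + 0 = -83904/457963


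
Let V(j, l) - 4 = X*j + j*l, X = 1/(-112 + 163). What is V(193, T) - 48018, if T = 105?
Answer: -1415006/51 ≈ -27745.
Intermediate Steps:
X = 1/51 ≈ 0.019608
V(j, l) = 4 + j/51 + j*l (V(j, l) = 4 + (j/51 + j*l) = 4 + j/51 + j*l)
V(193, T) - 48018 = (4 + (1/51)*193 + 193*105) - 48018 = (4 + 193/51 + 20265) - 48018 = 1033912/51 - 48018 = -1415006/51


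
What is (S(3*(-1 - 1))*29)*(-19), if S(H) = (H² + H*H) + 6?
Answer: -42978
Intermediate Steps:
S(H) = 6 + 2*H² (S(H) = (H² + H²) + 6 = 2*H² + 6 = 6 + 2*H²)
(S(3*(-1 - 1))*29)*(-19) = ((6 + 2*(3*(-1 - 1))²)*29)*(-19) = ((6 + 2*(3*(-2))²)*29)*(-19) = ((6 + 2*(-6)²)*29)*(-19) = ((6 + 2*36)*29)*(-19) = ((6 + 72)*29)*(-19) = (78*29)*(-19) = 2262*(-19) = -42978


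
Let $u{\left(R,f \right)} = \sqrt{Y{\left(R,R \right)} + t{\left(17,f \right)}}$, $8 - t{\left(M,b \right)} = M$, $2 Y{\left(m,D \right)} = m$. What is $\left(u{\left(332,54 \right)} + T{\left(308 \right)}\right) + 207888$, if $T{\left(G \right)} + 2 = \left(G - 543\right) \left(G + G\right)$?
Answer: $63126 + \sqrt{157} \approx 63139.0$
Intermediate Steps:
$Y{\left(m,D \right)} = \frac{m}{2}$
$T{\left(G \right)} = -2 + 2 G \left(-543 + G\right)$ ($T{\left(G \right)} = -2 + \left(G - 543\right) \left(G + G\right) = -2 + \left(-543 + G\right) 2 G = -2 + 2 G \left(-543 + G\right)$)
$t{\left(M,b \right)} = 8 - M$
$u{\left(R,f \right)} = \sqrt{-9 + \frac{R}{2}}$ ($u{\left(R,f \right)} = \sqrt{\frac{R}{2} + \left(8 - 17\right)} = \sqrt{\frac{R}{2} - 9} = \sqrt{-9 + \frac{R}{2}}$)
$\left(u{\left(332,54 \right)} + T{\left(308 \right)}\right) + 207888 = \left(\frac{\sqrt{-36 + 2 \cdot 332}}{2} - \left(334490 - 189728\right)\right) + 207888 = \left(\frac{\sqrt{-36 + 664}}{2} - 144762\right) + 207888 = \left(\frac{\sqrt{628}}{2} - 144762\right) + 207888 = \left(\frac{2 \sqrt{157}}{2} - 144762\right) + 207888 = \left(\sqrt{157} - 144762\right) + 207888 = \left(-144762 + \sqrt{157}\right) + 207888 = 63126 + \sqrt{157}$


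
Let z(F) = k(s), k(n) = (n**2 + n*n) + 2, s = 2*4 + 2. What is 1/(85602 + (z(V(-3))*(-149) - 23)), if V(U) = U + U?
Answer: 1/55481 ≈ 1.8024e-5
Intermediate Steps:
V(U) = 2*U
s = 10 (s = 8 + 2 = 10)
k(n) = 2 + 2*n**2 (k(n) = (n**2 + n**2) + 2 = 2*n**2 + 2 = 2 + 2*n**2)
z(F) = 202 (z(F) = 2 + 2*10**2 = 2 + 2*100 = 2 + 200 = 202)
1/(85602 + (z(V(-3))*(-149) - 23)) = 1/(85602 + (202*(-149) - 23)) = 1/(85602 + (-30098 - 23)) = 1/(85602 - 30121) = 1/55481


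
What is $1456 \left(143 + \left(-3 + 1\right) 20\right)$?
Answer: $149968$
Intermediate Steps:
$1456 \left(143 + \left(-3 + 1\right) 20\right) = 1456 \left(143 - 40\right) = 1456 \cdot 103 = 149968$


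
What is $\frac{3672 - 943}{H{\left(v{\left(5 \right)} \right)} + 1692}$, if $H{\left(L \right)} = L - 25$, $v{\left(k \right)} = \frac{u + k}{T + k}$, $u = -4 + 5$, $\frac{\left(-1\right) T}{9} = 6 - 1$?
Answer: $\frac{54580}{33337} \approx 1.6372$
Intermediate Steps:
$T = -45$ ($T = - 9 \left(6 - 1\right) = \left(-9\right) 5 = -45$)
$u = 1$
$v{\left(k \right)} = \frac{1 + k}{-45 + k}$
$H{\left(L \right)} = -25 + L$
$\frac{3672 - 943}{H{\left(v{\left(5 \right)} \right)} + 1692} = \frac{3672 - 943}{\left(-25 + \frac{1 + 5}{-45 + 5}\right) + 1692} = \frac{2729}{\left(-25 + \frac{1}{-40} \cdot 6\right) + 1692} = \frac{2729}{\left(-25 - \frac{3}{20}\right) + 1692} = \frac{2729}{- \frac{503}{20} + 1692} = \frac{2729}{\frac{33337}{20}} = 2729 \cdot \frac{20}{33337} = \frac{54580}{33337}$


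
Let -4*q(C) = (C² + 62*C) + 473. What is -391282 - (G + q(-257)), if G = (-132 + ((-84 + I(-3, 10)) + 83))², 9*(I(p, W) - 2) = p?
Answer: -3562951/9 ≈ -3.9588e+5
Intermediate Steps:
I(p, W) = 2 + p/9
q(C) = -473/4 - 31*C/2 - C²/4 (q(C) = -((C² + 62*C) + 473)/4 = -(473 + C² + 62*C)/4 = -473/4 - 31*C/2 - C²/4)
G = 155236/9 (G = (-132 + ((-84 + (2 + (⅑)*(-3))) + 83))² = (-132 + ((-84 + (2 - ⅓)) + 83))² = (-132 + ((-84 + 5/3) + 83))² = (-132 + (-247/3 + 83))² = (-132 + ⅔)² = (-394/3)² = 155236/9 ≈ 17248.)
-391282 - (G + q(-257)) = -391282 - (155236/9 + (-473/4 - 31/2*(-257) - ¼*(-257)²)) = -391282 - (155236/9 + (-473/4 + 7967/2 - ¼*66049)) = -391282 - (155236/9 + (-473/4 + 7967/2 - 66049/4)) = -391282 - (155236/9 - 12647) = -391282 - 1*41413/9 = -391282 - 41413/9 = -3562951/9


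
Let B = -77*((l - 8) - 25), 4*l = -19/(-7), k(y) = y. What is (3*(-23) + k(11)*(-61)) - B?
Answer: -12915/4 ≈ -3228.8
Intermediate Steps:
l = 19/28 (l = (-19/(-7))/4 = (-19*(-⅐))/4 = (¼)*(19/7) = 19/28 ≈ 0.67857)
B = 9955/4 (B = -77*((19/28 - 8) - 25) = -77*(-205/28 - 25) = -77*(-905/28) = 9955/4 ≈ 2488.8)
(3*(-23) + k(11)*(-61)) - B = (3*(-23) + 11*(-61)) - 1*9955/4 = (-69 - 671) - 9955/4 = -740 - 9955/4 = -12915/4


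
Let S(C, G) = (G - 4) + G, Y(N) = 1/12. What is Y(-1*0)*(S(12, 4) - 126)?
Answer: -61/6 ≈ -10.167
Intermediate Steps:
Y(N) = 1/12
S(C, G) = -4 + 2*G (S(C, G) = (-4 + G) + G = -4 + 2*G)
Y(-1*0)*(S(12, 4) - 126) = ((-4 + 2*4) - 126)/12 = ((-4 + 8) - 126)/12 = (4 - 126)/12 = (1/12)*(-122) = -61/6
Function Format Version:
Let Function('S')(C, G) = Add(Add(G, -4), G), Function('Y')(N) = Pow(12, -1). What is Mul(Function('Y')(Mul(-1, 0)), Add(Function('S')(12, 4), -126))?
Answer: Rational(-61, 6) ≈ -10.167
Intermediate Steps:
Function('Y')(N) = Rational(1, 12)
Function('S')(C, G) = Add(-4, Mul(2, G)) (Function('S')(C, G) = Add(Add(-4, G), G) = Add(-4, Mul(2, G)))
Mul(Function('Y')(Mul(-1, 0)), Add(Function('S')(12, 4), -126)) = Mul(Rational(1, 12), Add(Add(-4, Mul(2, 4)), -126)) = Mul(Rational(1, 12), Add(Add(-4, 8), -126)) = Mul(Rational(1, 12), Add(4, -126)) = Mul(Rational(1, 12), -122) = Rational(-61, 6)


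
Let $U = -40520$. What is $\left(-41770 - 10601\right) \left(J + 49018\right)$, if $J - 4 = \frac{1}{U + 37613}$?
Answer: $- \frac{829247959507}{323} \approx -2.5673 \cdot 10^{9}$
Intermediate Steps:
$J = \frac{11627}{2907}$ ($J = 4 + \frac{1}{-40520 + 37613} = 4 + \frac{1}{-2907} = 4 - \frac{1}{2907} = \frac{11627}{2907} \approx 3.9997$)
$\left(-41770 - 10601\right) \left(J + 49018\right) = \left(-41770 - 10601\right) \left(\frac{11627}{2907} + 49018\right) = \left(-52371\right) \frac{142506953}{2907} = - \frac{829247959507}{323}$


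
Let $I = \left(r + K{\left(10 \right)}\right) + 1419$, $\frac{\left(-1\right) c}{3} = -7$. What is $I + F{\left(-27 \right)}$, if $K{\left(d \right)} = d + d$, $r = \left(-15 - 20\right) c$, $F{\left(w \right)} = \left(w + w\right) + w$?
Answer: $623$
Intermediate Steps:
$c = 21$ ($c = \left(-3\right) \left(-7\right) = 21$)
$F{\left(w \right)} = 3 w$ ($F{\left(w \right)} = 2 w + w = 3 w$)
$r = -735$ ($r = \left(-15 - 20\right) 21 = \left(-35\right) 21 = -735$)
$K{\left(d \right)} = 2 d$
$I = 704$ ($I = \left(-735 + 2 \cdot 10\right) + 1419 = \left(-735 + 20\right) + 1419 = -715 + 1419 = 704$)
$I + F{\left(-27 \right)} = 704 + 3 \left(-27\right) = 704 - 81 = 623$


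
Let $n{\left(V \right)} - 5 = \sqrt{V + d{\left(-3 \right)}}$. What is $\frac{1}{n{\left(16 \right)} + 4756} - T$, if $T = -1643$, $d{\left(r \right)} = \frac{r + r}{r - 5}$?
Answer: $\frac{148968228175}{90668417} - \frac{2 \sqrt{67}}{90668417} \approx 1643.0$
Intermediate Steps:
$d{\left(r \right)} = \frac{2 r}{-5 + r}$
$n{\left(V \right)} = 5 + \sqrt{\frac{3}{4} + V}$ ($n{\left(V \right)} = 5 + \sqrt{V + 2 \left(-3\right) \frac{1}{-5 - 3}} = 5 + \sqrt{V + 2 \left(-3\right) \frac{1}{-8}} = 5 + \sqrt{V + 2 \left(-3\right) \left(- \frac{1}{8}\right)} = 5 + \sqrt{V + \frac{3}{4}} = 5 + \sqrt{\frac{3}{4} + V}$)
$\frac{1}{n{\left(16 \right)} + 4756} - T = \frac{1}{\left(5 + \frac{\sqrt{3 + 4 \cdot 16}}{2}\right) + 4756} - -1643 = \frac{1}{\left(5 + \frac{\sqrt{3 + 64}}{2}\right) + 4756} + 1643 = \frac{1}{\left(5 + \frac{\sqrt{67}}{2}\right) + 4756} + 1643 = \frac{1}{4761 + \frac{\sqrt{67}}{2}} + 1643 = 1643 + \frac{1}{4761 + \frac{\sqrt{67}}{2}}$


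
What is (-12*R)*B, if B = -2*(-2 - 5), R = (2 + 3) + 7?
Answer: -2016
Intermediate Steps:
R = 12 (R = 5 + 7 = 12)
B = 14 (B = -2*(-7) = 14)
(-12*R)*B = -12*12*14 = -144*14 = -2016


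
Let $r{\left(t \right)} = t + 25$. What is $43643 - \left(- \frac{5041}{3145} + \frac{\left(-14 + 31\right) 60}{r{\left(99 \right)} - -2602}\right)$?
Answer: $\frac{187086878238}{4286635} \approx 43644.0$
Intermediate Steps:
$r{\left(t \right)} = 25 + t$
$43643 - \left(- \frac{5041}{3145} + \frac{\left(-14 + 31\right) 60}{r{\left(99 \right)} - -2602}\right) = 43643 - \left(- \frac{5041}{3145} + \frac{\left(-14 + 31\right) 60}{\left(25 + 99\right) - -2602}\right) = 43643 - \left(\left(-5041\right) \frac{1}{3145} + \frac{17 \cdot 60}{124 + 2602}\right) = 43643 - \left(- \frac{5041}{3145} + \frac{1020}{2726}\right) = 43643 - \left(- \frac{5041}{3145} + 1020 \cdot \frac{1}{2726}\right) = 43643 - \left(- \frac{5041}{3145} + \frac{510}{1363}\right) = 43643 - - \frac{5266933}{4286635} = 43643 + \frac{5266933}{4286635} = \frac{187086878238}{4286635}$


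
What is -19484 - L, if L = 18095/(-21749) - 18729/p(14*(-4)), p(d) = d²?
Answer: -189777069605/9743552 ≈ -19477.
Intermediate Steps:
L = -66297563/9743552 (L = 18095/(-21749) - 18729/((14*(-4))²) = 18095*(-1/21749) - 18729/((-56)²) = -2585/3107 - 18729/3136 = -66297563/9743552 ≈ -6.8043)
-19484 - L = -19484 - 1*(-66297563/9743552) = -19484 + 66297563/9743552 = -189777069605/9743552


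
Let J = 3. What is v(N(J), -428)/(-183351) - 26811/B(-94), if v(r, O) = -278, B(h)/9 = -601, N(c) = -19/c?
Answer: 546369707/110193951 ≈ 4.9583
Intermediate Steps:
B(h) = -5409 (B(h) = 9*(-601) = -5409)
v(N(J), -428)/(-183351) - 26811/B(-94) = -278/(-183351) - 26811/(-5409) = -278*(-1/183351) - 26811*(-1/5409) = 278/183351 + 2979/601 = 546369707/110193951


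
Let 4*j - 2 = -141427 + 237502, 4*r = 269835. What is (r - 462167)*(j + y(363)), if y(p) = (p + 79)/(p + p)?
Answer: -55064698033555/5808 ≈ -9.4808e+9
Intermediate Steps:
r = 269835/4 (r = (¼)*269835 = 269835/4 ≈ 67459.)
y(p) = (79 + p)/(2*p) (y(p) = (79 + p)/((2*p)) = (79 + p)*(1/(2*p)) = (79 + p)/(2*p))
j = 96077/4 (j = ½ + (-141427 + 237502)/4 = ½ + (¼)*96075 = ½ + 96075/4 = 96077/4 ≈ 24019.)
(r - 462167)*(j + y(363)) = (269835/4 - 462167)*(96077/4 + (½)*(79 + 363)/363) = -1578833*(96077/4 + (½)*(1/363)*442)/4 = -1578833*(96077/4 + 221/363)/4 = -1578833/4*34876835/1452 = -55064698033555/5808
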